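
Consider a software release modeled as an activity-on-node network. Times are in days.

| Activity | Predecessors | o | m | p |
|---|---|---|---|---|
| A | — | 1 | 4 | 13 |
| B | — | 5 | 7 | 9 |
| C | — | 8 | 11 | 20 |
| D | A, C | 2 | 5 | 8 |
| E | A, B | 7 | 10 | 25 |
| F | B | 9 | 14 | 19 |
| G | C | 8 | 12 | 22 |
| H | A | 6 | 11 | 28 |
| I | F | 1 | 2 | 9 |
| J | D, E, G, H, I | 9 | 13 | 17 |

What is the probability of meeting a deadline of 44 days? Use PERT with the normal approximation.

0.963

te_A = (1 + 4·4 + 13)/6 = 30/6 = 5; σ²_A = ((13−1)/6)² = 4.000
te_B = (5 + 4·7 + 9)/6 = 42/6 = 7; σ²_B = ((9−5)/6)² = 0.444
te_C = (8 + 4·11 + 20)/6 = 72/6 = 12; σ²_C = ((20−8)/6)² = 4.000
te_D = (2 + 4·5 + 8)/6 = 30/6 = 5; σ²_D = ((8−2)/6)² = 1.000
te_E = (7 + 4·10 + 25)/6 = 72/6 = 12; σ²_E = ((25−7)/6)² = 9.000
te_F = (9 + 4·14 + 19)/6 = 84/6 = 14; σ²_F = ((19−9)/6)² = 2.778
te_G = (8 + 4·12 + 22)/6 = 78/6 = 13; σ²_G = ((22−8)/6)² = 5.444
te_H = (6 + 4·11 + 28)/6 = 78/6 = 13; σ²_H = ((28−6)/6)² = 13.444
te_I = (1 + 4·2 + 9)/6 = 18/6 = 3; σ²_I = ((9−1)/6)² = 1.778
te_J = (9 + 4·13 + 17)/6 = 78/6 = 13; σ²_J = ((17−9)/6)² = 1.778

Forward pass:
ES_A = 0; EF_A = 5
ES_B = 0; EF_B = 7
ES_C = 0; EF_C = 12
ES_D = max(EF_A=5, EF_C=12) = 12; EF_D = 12+5 = 17
ES_E = max(EF_A=5, EF_B=7) = 7; EF_E = 7+12 = 19
ES_F = 7; EF_F = 7+14 = 21
ES_G = 12; EF_G = 12+13 = 25
ES_H = 5; EF_H = 5+13 = 18
ES_I = 21; EF_I = 21+3 = 24
ES_J = max(EF_D=17, EF_E=19, EF_G=25, EF_H=18, EF_I=24) = 25; EF_J = 25+13 = 38
Expected project duration μ = 38 days. Critical path: C → G → J.

Variance along critical path = 4.000 + 5.444 + 1.778 = 11.222; σ = √11.222 = 3.350 days.
Z = (44 − 38) / 3.350 = 1.791
P(T ≤ 44) = Φ(1.791) ≈ 0.963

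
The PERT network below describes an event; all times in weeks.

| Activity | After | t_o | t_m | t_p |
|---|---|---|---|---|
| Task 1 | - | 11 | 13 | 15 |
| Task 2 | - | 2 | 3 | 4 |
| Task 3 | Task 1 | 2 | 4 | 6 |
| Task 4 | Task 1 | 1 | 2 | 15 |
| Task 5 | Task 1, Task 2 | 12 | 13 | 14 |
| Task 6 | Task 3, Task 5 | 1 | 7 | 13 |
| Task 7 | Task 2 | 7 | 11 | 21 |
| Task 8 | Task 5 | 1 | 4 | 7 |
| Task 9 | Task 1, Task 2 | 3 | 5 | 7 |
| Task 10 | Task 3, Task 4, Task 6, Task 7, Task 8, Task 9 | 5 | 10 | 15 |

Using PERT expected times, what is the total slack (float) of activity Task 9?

te_Task 1 = (11 + 4·13 + 15)/6 = 78/6 = 13
te_Task 2 = (2 + 4·3 + 4)/6 = 18/6 = 3
te_Task 3 = (2 + 4·4 + 6)/6 = 24/6 = 4
te_Task 4 = (1 + 4·2 + 15)/6 = 24/6 = 4
te_Task 5 = (12 + 4·13 + 14)/6 = 78/6 = 13
te_Task 6 = (1 + 4·7 + 13)/6 = 42/6 = 7
te_Task 7 = (7 + 4·11 + 21)/6 = 72/6 = 12
te_Task 8 = (1 + 4·4 + 7)/6 = 24/6 = 4
te_Task 9 = (3 + 4·5 + 7)/6 = 30/6 = 5
te_Task 10 = (5 + 4·10 + 15)/6 = 60/6 = 10

Forward pass:
ES_Task 1 = 0; EF_Task 1 = 13
ES_Task 2 = 0; EF_Task 2 = 3
ES_Task 3 = 13; EF_Task 3 = 13+4 = 17
ES_Task 4 = 13; EF_Task 4 = 13+4 = 17
ES_Task 5 = max(EF_Task 1=13, EF_Task 2=3) = 13; EF_Task 5 = 13+13 = 26
ES_Task 6 = max(EF_Task 3=17, EF_Task 5=26) = 26; EF_Task 6 = 26+7 = 33
ES_Task 7 = 3; EF_Task 7 = 3+12 = 15
ES_Task 8 = 26; EF_Task 8 = 26+4 = 30
ES_Task 9 = max(EF_Task 1=13, EF_Task 2=3) = 13; EF_Task 9 = 13+5 = 18
ES_Task 10 = max(EF_Task 3=17, EF_Task 4=17, EF_Task 6=33, EF_Task 7=15, EF_Task 8=30, EF_Task 9=18) = 33; EF_Task 10 = 33+10 = 43
Expected project duration μ = 43 weeks. Critical path: Task 1 → Task 5 → Task 6 → Task 10.

Backward pass:
LF_Task 10 = 43; LS_Task 10 = 43−10 = 33
LF_Task 9 = LS_Task 10 = 33; LS_Task 9 = 33−5 = 28
LF_Task 8 = LS_Task 10 = 33; LS_Task 8 = 33−4 = 29
LF_Task 7 = LS_Task 10 = 33; LS_Task 7 = 33−12 = 21
LF_Task 6 = LS_Task 10 = 33; LS_Task 6 = 33−7 = 26
LF_Task 5 = min(LS_Task 6=26, LS_Task 8=29) = 26; LS_Task 5 = 26−13 = 13
LF_Task 4 = LS_Task 10 = 33; LS_Task 4 = 33−4 = 29
LF_Task 3 = min(LS_Task 6=26, LS_Task 10=33) = 26; LS_Task 3 = 26−4 = 22
LF_Task 2 = min(LS_Task 5=13, LS_Task 7=21, LS_Task 9=28) = 13; LS_Task 2 = 13−3 = 10
LF_Task 1 = min(LS_Task 3=22, LS_Task 4=29, LS_Task 5=13, LS_Task 9=28) = 13; LS_Task 1 = 13−13 = 0
Slack_Task 9 = LS_Task 9 − ES_Task 9 = 28 − 13 = 15

15 weeks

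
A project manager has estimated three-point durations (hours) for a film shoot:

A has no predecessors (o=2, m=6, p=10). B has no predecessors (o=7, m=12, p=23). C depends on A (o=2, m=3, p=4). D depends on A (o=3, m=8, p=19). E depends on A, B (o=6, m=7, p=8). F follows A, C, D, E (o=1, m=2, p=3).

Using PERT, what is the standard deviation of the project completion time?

2.71 hours

te_A = (2 + 4·6 + 10)/6 = 36/6 = 6; σ²_A = ((10−2)/6)² = 1.778
te_B = (7 + 4·12 + 23)/6 = 78/6 = 13; σ²_B = ((23−7)/6)² = 7.111
te_C = (2 + 4·3 + 4)/6 = 18/6 = 3; σ²_C = ((4−2)/6)² = 0.111
te_D = (3 + 4·8 + 19)/6 = 54/6 = 9; σ²_D = ((19−3)/6)² = 7.111
te_E = (6 + 4·7 + 8)/6 = 42/6 = 7; σ²_E = ((8−6)/6)² = 0.111
te_F = (1 + 4·2 + 3)/6 = 12/6 = 2; σ²_F = ((3−1)/6)² = 0.111

Forward pass:
ES_A = 0; EF_A = 6
ES_B = 0; EF_B = 13
ES_C = 6; EF_C = 6+3 = 9
ES_D = 6; EF_D = 6+9 = 15
ES_E = max(EF_A=6, EF_B=13) = 13; EF_E = 13+7 = 20
ES_F = max(EF_A=6, EF_C=9, EF_D=15, EF_E=20) = 20; EF_F = 20+2 = 22
Expected project duration μ = 22 hours. Critical path: B → E → F.

Variance along critical path = 7.111 + 0.111 + 0.111 = 7.333
σ = √7.333 = 2.708 hours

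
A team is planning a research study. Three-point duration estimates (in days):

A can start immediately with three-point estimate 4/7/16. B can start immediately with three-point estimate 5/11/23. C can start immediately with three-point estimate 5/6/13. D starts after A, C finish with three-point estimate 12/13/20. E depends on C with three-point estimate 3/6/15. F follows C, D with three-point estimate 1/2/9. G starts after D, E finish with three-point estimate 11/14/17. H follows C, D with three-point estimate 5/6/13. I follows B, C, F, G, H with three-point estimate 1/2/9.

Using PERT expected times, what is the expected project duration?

39 days

te_A = (4 + 4·7 + 16)/6 = 48/6 = 8
te_B = (5 + 4·11 + 23)/6 = 72/6 = 12
te_C = (5 + 4·6 + 13)/6 = 42/6 = 7
te_D = (12 + 4·13 + 20)/6 = 84/6 = 14
te_E = (3 + 4·6 + 15)/6 = 42/6 = 7
te_F = (1 + 4·2 + 9)/6 = 18/6 = 3
te_G = (11 + 4·14 + 17)/6 = 84/6 = 14
te_H = (5 + 4·6 + 13)/6 = 42/6 = 7
te_I = (1 + 4·2 + 9)/6 = 18/6 = 3

Forward pass:
ES_A = 0; EF_A = 8
ES_B = 0; EF_B = 12
ES_C = 0; EF_C = 7
ES_D = max(EF_A=8, EF_C=7) = 8; EF_D = 8+14 = 22
ES_E = 7; EF_E = 7+7 = 14
ES_F = max(EF_C=7, EF_D=22) = 22; EF_F = 22+3 = 25
ES_G = max(EF_D=22, EF_E=14) = 22; EF_G = 22+14 = 36
ES_H = max(EF_C=7, EF_D=22) = 22; EF_H = 22+7 = 29
ES_I = max(EF_B=12, EF_C=7, EF_F=25, EF_G=36, EF_H=29) = 36; EF_I = 36+3 = 39
Expected project duration μ = 39 days. Critical path: A → D → G → I.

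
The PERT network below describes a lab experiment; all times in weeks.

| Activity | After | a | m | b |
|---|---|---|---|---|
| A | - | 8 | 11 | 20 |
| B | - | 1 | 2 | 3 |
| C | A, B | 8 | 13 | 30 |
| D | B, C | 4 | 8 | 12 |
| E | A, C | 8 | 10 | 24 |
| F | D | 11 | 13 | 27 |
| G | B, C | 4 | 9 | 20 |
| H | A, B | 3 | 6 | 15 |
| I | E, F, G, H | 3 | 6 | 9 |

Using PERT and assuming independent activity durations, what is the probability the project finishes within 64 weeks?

0.937

te_A = (8 + 4·11 + 20)/6 = 72/6 = 12; σ²_A = ((20−8)/6)² = 4.000
te_B = (1 + 4·2 + 3)/6 = 12/6 = 2; σ²_B = ((3−1)/6)² = 0.111
te_C = (8 + 4·13 + 30)/6 = 90/6 = 15; σ²_C = ((30−8)/6)² = 13.444
te_D = (4 + 4·8 + 12)/6 = 48/6 = 8; σ²_D = ((12−4)/6)² = 1.778
te_E = (8 + 4·10 + 24)/6 = 72/6 = 12; σ²_E = ((24−8)/6)² = 7.111
te_F = (11 + 4·13 + 27)/6 = 90/6 = 15; σ²_F = ((27−11)/6)² = 7.111
te_G = (4 + 4·9 + 20)/6 = 60/6 = 10; σ²_G = ((20−4)/6)² = 7.111
te_H = (3 + 4·6 + 15)/6 = 42/6 = 7; σ²_H = ((15−3)/6)² = 4.000
te_I = (3 + 4·6 + 9)/6 = 36/6 = 6; σ²_I = ((9−3)/6)² = 1.000

Forward pass:
ES_A = 0; EF_A = 12
ES_B = 0; EF_B = 2
ES_C = max(EF_A=12, EF_B=2) = 12; EF_C = 12+15 = 27
ES_D = max(EF_B=2, EF_C=27) = 27; EF_D = 27+8 = 35
ES_E = max(EF_A=12, EF_C=27) = 27; EF_E = 27+12 = 39
ES_F = 35; EF_F = 35+15 = 50
ES_G = max(EF_B=2, EF_C=27) = 27; EF_G = 27+10 = 37
ES_H = max(EF_A=12, EF_B=2) = 12; EF_H = 12+7 = 19
ES_I = max(EF_E=39, EF_F=50, EF_G=37, EF_H=19) = 50; EF_I = 50+6 = 56
Expected project duration μ = 56 weeks. Critical path: A → C → D → F → I.

Variance along critical path = 4.000 + 13.444 + 1.778 + 7.111 + 1.000 = 27.333; σ = √27.333 = 5.228 weeks.
Z = (64 − 56) / 5.228 = 1.530
P(T ≤ 64) = Φ(1.530) ≈ 0.937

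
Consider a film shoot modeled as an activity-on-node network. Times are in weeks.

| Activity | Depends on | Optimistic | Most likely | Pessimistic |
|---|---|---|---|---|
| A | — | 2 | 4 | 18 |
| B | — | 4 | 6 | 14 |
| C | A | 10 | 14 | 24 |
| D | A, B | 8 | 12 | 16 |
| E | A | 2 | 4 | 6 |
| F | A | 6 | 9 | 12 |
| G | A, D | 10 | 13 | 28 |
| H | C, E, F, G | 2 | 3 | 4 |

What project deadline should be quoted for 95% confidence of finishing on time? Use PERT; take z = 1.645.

43.1 weeks

te_A = (2 + 4·4 + 18)/6 = 36/6 = 6; σ²_A = ((18−2)/6)² = 7.111
te_B = (4 + 4·6 + 14)/6 = 42/6 = 7; σ²_B = ((14−4)/6)² = 2.778
te_C = (10 + 4·14 + 24)/6 = 90/6 = 15; σ²_C = ((24−10)/6)² = 5.444
te_D = (8 + 4·12 + 16)/6 = 72/6 = 12; σ²_D = ((16−8)/6)² = 1.778
te_E = (2 + 4·4 + 6)/6 = 24/6 = 4; σ²_E = ((6−2)/6)² = 0.444
te_F = (6 + 4·9 + 12)/6 = 54/6 = 9; σ²_F = ((12−6)/6)² = 1.000
te_G = (10 + 4·13 + 28)/6 = 90/6 = 15; σ²_G = ((28−10)/6)² = 9.000
te_H = (2 + 4·3 + 4)/6 = 18/6 = 3; σ²_H = ((4−2)/6)² = 0.111

Forward pass:
ES_A = 0; EF_A = 6
ES_B = 0; EF_B = 7
ES_C = 6; EF_C = 6+15 = 21
ES_D = max(EF_A=6, EF_B=7) = 7; EF_D = 7+12 = 19
ES_E = 6; EF_E = 6+4 = 10
ES_F = 6; EF_F = 6+9 = 15
ES_G = max(EF_A=6, EF_D=19) = 19; EF_G = 19+15 = 34
ES_H = max(EF_C=21, EF_E=10, EF_F=15, EF_G=34) = 34; EF_H = 34+3 = 37
Expected project duration μ = 37 weeks. Critical path: B → D → G → H.

Variance along critical path = 2.778 + 1.778 + 9.000 + 0.111 = 13.667; σ = 3.697 weeks.
D = μ + z·σ = 37 + 1.645·3.697 = 43.1 weeks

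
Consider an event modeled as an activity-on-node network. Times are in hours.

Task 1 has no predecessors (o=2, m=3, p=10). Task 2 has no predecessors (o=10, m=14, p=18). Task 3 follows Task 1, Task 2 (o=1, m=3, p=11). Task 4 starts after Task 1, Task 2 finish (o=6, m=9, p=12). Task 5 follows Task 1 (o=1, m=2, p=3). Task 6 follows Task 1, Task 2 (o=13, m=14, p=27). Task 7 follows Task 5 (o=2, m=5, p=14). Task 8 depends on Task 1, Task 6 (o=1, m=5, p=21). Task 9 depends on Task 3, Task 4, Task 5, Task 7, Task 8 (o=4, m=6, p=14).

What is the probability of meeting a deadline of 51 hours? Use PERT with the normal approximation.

0.936

te_Task 1 = (2 + 4·3 + 10)/6 = 24/6 = 4; σ²_Task 1 = ((10−2)/6)² = 1.778
te_Task 2 = (10 + 4·14 + 18)/6 = 84/6 = 14; σ²_Task 2 = ((18−10)/6)² = 1.778
te_Task 3 = (1 + 4·3 + 11)/6 = 24/6 = 4; σ²_Task 3 = ((11−1)/6)² = 2.778
te_Task 4 = (6 + 4·9 + 12)/6 = 54/6 = 9; σ²_Task 4 = ((12−6)/6)² = 1.000
te_Task 5 = (1 + 4·2 + 3)/6 = 12/6 = 2; σ²_Task 5 = ((3−1)/6)² = 0.111
te_Task 6 = (13 + 4·14 + 27)/6 = 96/6 = 16; σ²_Task 6 = ((27−13)/6)² = 5.444
te_Task 7 = (2 + 4·5 + 14)/6 = 36/6 = 6; σ²_Task 7 = ((14−2)/6)² = 4.000
te_Task 8 = (1 + 4·5 + 21)/6 = 42/6 = 7; σ²_Task 8 = ((21−1)/6)² = 11.111
te_Task 9 = (4 + 4·6 + 14)/6 = 42/6 = 7; σ²_Task 9 = ((14−4)/6)² = 2.778

Forward pass:
ES_Task 1 = 0; EF_Task 1 = 4
ES_Task 2 = 0; EF_Task 2 = 14
ES_Task 3 = max(EF_Task 1=4, EF_Task 2=14) = 14; EF_Task 3 = 14+4 = 18
ES_Task 4 = max(EF_Task 1=4, EF_Task 2=14) = 14; EF_Task 4 = 14+9 = 23
ES_Task 5 = 4; EF_Task 5 = 4+2 = 6
ES_Task 6 = max(EF_Task 1=4, EF_Task 2=14) = 14; EF_Task 6 = 14+16 = 30
ES_Task 7 = 6; EF_Task 7 = 6+6 = 12
ES_Task 8 = max(EF_Task 1=4, EF_Task 6=30) = 30; EF_Task 8 = 30+7 = 37
ES_Task 9 = max(EF_Task 3=18, EF_Task 4=23, EF_Task 5=6, EF_Task 7=12, EF_Task 8=37) = 37; EF_Task 9 = 37+7 = 44
Expected project duration μ = 44 hours. Critical path: Task 2 → Task 6 → Task 8 → Task 9.

Variance along critical path = 1.778 + 5.444 + 11.111 + 2.778 = 21.111; σ = √21.111 = 4.595 hours.
Z = (51 − 44) / 4.595 = 1.524
P(T ≤ 51) = Φ(1.524) ≈ 0.936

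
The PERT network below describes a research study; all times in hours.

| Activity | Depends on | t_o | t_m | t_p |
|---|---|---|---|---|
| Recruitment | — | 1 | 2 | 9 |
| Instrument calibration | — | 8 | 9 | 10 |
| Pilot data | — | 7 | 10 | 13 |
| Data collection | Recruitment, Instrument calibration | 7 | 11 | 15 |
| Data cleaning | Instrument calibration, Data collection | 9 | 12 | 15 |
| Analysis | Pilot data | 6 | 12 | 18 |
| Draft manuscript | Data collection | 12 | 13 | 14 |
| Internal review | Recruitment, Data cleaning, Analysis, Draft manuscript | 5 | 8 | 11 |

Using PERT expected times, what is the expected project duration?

te_Recruitment = (1 + 4·2 + 9)/6 = 18/6 = 3
te_Instrument calibration = (8 + 4·9 + 10)/6 = 54/6 = 9
te_Pilot data = (7 + 4·10 + 13)/6 = 60/6 = 10
te_Data collection = (7 + 4·11 + 15)/6 = 66/6 = 11
te_Data cleaning = (9 + 4·12 + 15)/6 = 72/6 = 12
te_Analysis = (6 + 4·12 + 18)/6 = 72/6 = 12
te_Draft manuscript = (12 + 4·13 + 14)/6 = 78/6 = 13
te_Internal review = (5 + 4·8 + 11)/6 = 48/6 = 8

Forward pass:
ES_Recruitment = 0; EF_Recruitment = 3
ES_Instrument calibration = 0; EF_Instrument calibration = 9
ES_Pilot data = 0; EF_Pilot data = 10
ES_Data collection = max(EF_Recruitment=3, EF_Instrument calibration=9) = 9; EF_Data collection = 9+11 = 20
ES_Data cleaning = max(EF_Instrument calibration=9, EF_Data collection=20) = 20; EF_Data cleaning = 20+12 = 32
ES_Analysis = 10; EF_Analysis = 10+12 = 22
ES_Draft manuscript = 20; EF_Draft manuscript = 20+13 = 33
ES_Internal review = max(EF_Recruitment=3, EF_Data cleaning=32, EF_Analysis=22, EF_Draft manuscript=33) = 33; EF_Internal review = 33+8 = 41
Expected project duration μ = 41 hours. Critical path: Instrument calibration → Data collection → Draft manuscript → Internal review.

41 hours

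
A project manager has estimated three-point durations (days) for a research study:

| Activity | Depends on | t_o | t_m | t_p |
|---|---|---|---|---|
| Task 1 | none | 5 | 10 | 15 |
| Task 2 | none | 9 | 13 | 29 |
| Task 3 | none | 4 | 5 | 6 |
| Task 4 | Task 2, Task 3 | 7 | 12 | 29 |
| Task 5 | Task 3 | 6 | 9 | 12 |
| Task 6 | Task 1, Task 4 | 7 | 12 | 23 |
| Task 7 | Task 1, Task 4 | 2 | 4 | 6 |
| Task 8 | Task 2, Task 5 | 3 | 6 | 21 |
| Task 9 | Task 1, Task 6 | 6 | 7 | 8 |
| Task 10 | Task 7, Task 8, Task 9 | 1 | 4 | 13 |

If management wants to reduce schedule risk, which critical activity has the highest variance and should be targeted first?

Task 4

te_Task 1 = (5 + 4·10 + 15)/6 = 60/6 = 10; σ²_Task 1 = ((15−5)/6)² = 2.778
te_Task 2 = (9 + 4·13 + 29)/6 = 90/6 = 15; σ²_Task 2 = ((29−9)/6)² = 11.111
te_Task 3 = (4 + 4·5 + 6)/6 = 30/6 = 5; σ²_Task 3 = ((6−4)/6)² = 0.111
te_Task 4 = (7 + 4·12 + 29)/6 = 84/6 = 14; σ²_Task 4 = ((29−7)/6)² = 13.444
te_Task 5 = (6 + 4·9 + 12)/6 = 54/6 = 9; σ²_Task 5 = ((12−6)/6)² = 1.000
te_Task 6 = (7 + 4·12 + 23)/6 = 78/6 = 13; σ²_Task 6 = ((23−7)/6)² = 7.111
te_Task 7 = (2 + 4·4 + 6)/6 = 24/6 = 4; σ²_Task 7 = ((6−2)/6)² = 0.444
te_Task 8 = (3 + 4·6 + 21)/6 = 48/6 = 8; σ²_Task 8 = ((21−3)/6)² = 9.000
te_Task 9 = (6 + 4·7 + 8)/6 = 42/6 = 7; σ²_Task 9 = ((8−6)/6)² = 0.111
te_Task 10 = (1 + 4·4 + 13)/6 = 30/6 = 5; σ²_Task 10 = ((13−1)/6)² = 4.000

Forward pass:
ES_Task 1 = 0; EF_Task 1 = 10
ES_Task 2 = 0; EF_Task 2 = 15
ES_Task 3 = 0; EF_Task 3 = 5
ES_Task 4 = max(EF_Task 2=15, EF_Task 3=5) = 15; EF_Task 4 = 15+14 = 29
ES_Task 5 = 5; EF_Task 5 = 5+9 = 14
ES_Task 6 = max(EF_Task 1=10, EF_Task 4=29) = 29; EF_Task 6 = 29+13 = 42
ES_Task 7 = max(EF_Task 1=10, EF_Task 4=29) = 29; EF_Task 7 = 29+4 = 33
ES_Task 8 = max(EF_Task 2=15, EF_Task 5=14) = 15; EF_Task 8 = 15+8 = 23
ES_Task 9 = max(EF_Task 1=10, EF_Task 6=42) = 42; EF_Task 9 = 42+7 = 49
ES_Task 10 = max(EF_Task 7=33, EF_Task 8=23, EF_Task 9=49) = 49; EF_Task 10 = 49+5 = 54
Expected project duration μ = 54 days. Critical path: Task 2 → Task 4 → Task 6 → Task 9 → Task 10.

Variances on critical path: σ²_Task 2=11.111, σ²_Task 4=13.444, σ²_Task 6=7.111, σ²_Task 9=0.111, σ²_Task 10=4.000.
Largest is σ²_Task 4 = 13.444.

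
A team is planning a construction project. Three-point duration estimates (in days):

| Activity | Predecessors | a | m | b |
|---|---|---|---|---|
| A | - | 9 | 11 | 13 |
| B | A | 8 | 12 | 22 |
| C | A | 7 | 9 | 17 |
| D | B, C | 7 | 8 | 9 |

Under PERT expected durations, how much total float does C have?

3 days

te_A = (9 + 4·11 + 13)/6 = 66/6 = 11
te_B = (8 + 4·12 + 22)/6 = 78/6 = 13
te_C = (7 + 4·9 + 17)/6 = 60/6 = 10
te_D = (7 + 4·8 + 9)/6 = 48/6 = 8

Forward pass:
ES_A = 0; EF_A = 11
ES_B = 11; EF_B = 11+13 = 24
ES_C = 11; EF_C = 11+10 = 21
ES_D = max(EF_B=24, EF_C=21) = 24; EF_D = 24+8 = 32
Expected project duration μ = 32 days. Critical path: A → B → D.

Backward pass:
LF_D = 32; LS_D = 32−8 = 24
LF_C = LS_D = 24; LS_C = 24−10 = 14
LF_B = LS_D = 24; LS_B = 24−13 = 11
LF_A = min(LS_B=11, LS_C=14) = 11; LS_A = 11−11 = 0
Slack_C = LS_C − ES_C = 14 − 11 = 3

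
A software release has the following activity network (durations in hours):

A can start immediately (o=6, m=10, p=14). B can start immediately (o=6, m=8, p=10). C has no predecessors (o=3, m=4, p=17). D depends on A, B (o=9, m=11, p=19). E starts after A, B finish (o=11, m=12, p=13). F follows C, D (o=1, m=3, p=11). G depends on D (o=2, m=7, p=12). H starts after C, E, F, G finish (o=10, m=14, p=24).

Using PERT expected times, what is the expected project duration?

te_A = (6 + 4·10 + 14)/6 = 60/6 = 10
te_B = (6 + 4·8 + 10)/6 = 48/6 = 8
te_C = (3 + 4·4 + 17)/6 = 36/6 = 6
te_D = (9 + 4·11 + 19)/6 = 72/6 = 12
te_E = (11 + 4·12 + 13)/6 = 72/6 = 12
te_F = (1 + 4·3 + 11)/6 = 24/6 = 4
te_G = (2 + 4·7 + 12)/6 = 42/6 = 7
te_H = (10 + 4·14 + 24)/6 = 90/6 = 15

Forward pass:
ES_A = 0; EF_A = 10
ES_B = 0; EF_B = 8
ES_C = 0; EF_C = 6
ES_D = max(EF_A=10, EF_B=8) = 10; EF_D = 10+12 = 22
ES_E = max(EF_A=10, EF_B=8) = 10; EF_E = 10+12 = 22
ES_F = max(EF_C=6, EF_D=22) = 22; EF_F = 22+4 = 26
ES_G = 22; EF_G = 22+7 = 29
ES_H = max(EF_C=6, EF_E=22, EF_F=26, EF_G=29) = 29; EF_H = 29+15 = 44
Expected project duration μ = 44 hours. Critical path: A → D → G → H.

44 hours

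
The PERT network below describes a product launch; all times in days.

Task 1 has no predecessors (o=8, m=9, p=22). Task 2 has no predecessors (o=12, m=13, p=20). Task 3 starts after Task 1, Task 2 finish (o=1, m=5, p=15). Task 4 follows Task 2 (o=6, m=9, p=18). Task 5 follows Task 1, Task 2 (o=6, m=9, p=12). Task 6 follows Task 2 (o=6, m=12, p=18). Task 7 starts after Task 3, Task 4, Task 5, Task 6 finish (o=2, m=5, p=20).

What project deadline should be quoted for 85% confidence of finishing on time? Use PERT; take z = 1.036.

te_Task 1 = (8 + 4·9 + 22)/6 = 66/6 = 11; σ²_Task 1 = ((22−8)/6)² = 5.444
te_Task 2 = (12 + 4·13 + 20)/6 = 84/6 = 14; σ²_Task 2 = ((20−12)/6)² = 1.778
te_Task 3 = (1 + 4·5 + 15)/6 = 36/6 = 6; σ²_Task 3 = ((15−1)/6)² = 5.444
te_Task 4 = (6 + 4·9 + 18)/6 = 60/6 = 10; σ²_Task 4 = ((18−6)/6)² = 4.000
te_Task 5 = (6 + 4·9 + 12)/6 = 54/6 = 9; σ²_Task 5 = ((12−6)/6)² = 1.000
te_Task 6 = (6 + 4·12 + 18)/6 = 72/6 = 12; σ²_Task 6 = ((18−6)/6)² = 4.000
te_Task 7 = (2 + 4·5 + 20)/6 = 42/6 = 7; σ²_Task 7 = ((20−2)/6)² = 9.000

Forward pass:
ES_Task 1 = 0; EF_Task 1 = 11
ES_Task 2 = 0; EF_Task 2 = 14
ES_Task 3 = max(EF_Task 1=11, EF_Task 2=14) = 14; EF_Task 3 = 14+6 = 20
ES_Task 4 = 14; EF_Task 4 = 14+10 = 24
ES_Task 5 = max(EF_Task 1=11, EF_Task 2=14) = 14; EF_Task 5 = 14+9 = 23
ES_Task 6 = 14; EF_Task 6 = 14+12 = 26
ES_Task 7 = max(EF_Task 3=20, EF_Task 4=24, EF_Task 5=23, EF_Task 6=26) = 26; EF_Task 7 = 26+7 = 33
Expected project duration μ = 33 days. Critical path: Task 2 → Task 6 → Task 7.

Variance along critical path = 1.778 + 4.000 + 9.000 = 14.778; σ = 3.844 days.
D = μ + z·σ = 33 + 1.036·3.844 = 37.0 days

37.0 days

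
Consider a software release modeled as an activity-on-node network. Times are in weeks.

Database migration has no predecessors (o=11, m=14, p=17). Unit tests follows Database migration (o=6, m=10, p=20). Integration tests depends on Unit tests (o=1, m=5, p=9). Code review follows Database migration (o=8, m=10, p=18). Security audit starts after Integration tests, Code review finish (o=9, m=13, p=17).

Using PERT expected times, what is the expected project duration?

43 weeks

te_Database migration = (11 + 4·14 + 17)/6 = 84/6 = 14
te_Unit tests = (6 + 4·10 + 20)/6 = 66/6 = 11
te_Integration tests = (1 + 4·5 + 9)/6 = 30/6 = 5
te_Code review = (8 + 4·10 + 18)/6 = 66/6 = 11
te_Security audit = (9 + 4·13 + 17)/6 = 78/6 = 13

Forward pass:
ES_Database migration = 0; EF_Database migration = 14
ES_Unit tests = 14; EF_Unit tests = 14+11 = 25
ES_Integration tests = 25; EF_Integration tests = 25+5 = 30
ES_Code review = 14; EF_Code review = 14+11 = 25
ES_Security audit = max(EF_Integration tests=30, EF_Code review=25) = 30; EF_Security audit = 30+13 = 43
Expected project duration μ = 43 weeks. Critical path: Database migration → Unit tests → Integration tests → Security audit.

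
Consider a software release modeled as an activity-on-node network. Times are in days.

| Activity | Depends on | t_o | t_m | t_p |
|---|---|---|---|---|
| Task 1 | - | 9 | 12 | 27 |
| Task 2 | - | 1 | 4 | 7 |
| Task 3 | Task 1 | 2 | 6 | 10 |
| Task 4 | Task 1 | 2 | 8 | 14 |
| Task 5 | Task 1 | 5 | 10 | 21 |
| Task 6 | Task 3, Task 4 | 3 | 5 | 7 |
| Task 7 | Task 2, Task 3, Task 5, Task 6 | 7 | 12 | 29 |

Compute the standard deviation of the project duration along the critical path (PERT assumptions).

5.19 days

te_Task 1 = (9 + 4·12 + 27)/6 = 84/6 = 14; σ²_Task 1 = ((27−9)/6)² = 9.000
te_Task 2 = (1 + 4·4 + 7)/6 = 24/6 = 4; σ²_Task 2 = ((7−1)/6)² = 1.000
te_Task 3 = (2 + 4·6 + 10)/6 = 36/6 = 6; σ²_Task 3 = ((10−2)/6)² = 1.778
te_Task 4 = (2 + 4·8 + 14)/6 = 48/6 = 8; σ²_Task 4 = ((14−2)/6)² = 4.000
te_Task 5 = (5 + 4·10 + 21)/6 = 66/6 = 11; σ²_Task 5 = ((21−5)/6)² = 7.111
te_Task 6 = (3 + 4·5 + 7)/6 = 30/6 = 5; σ²_Task 6 = ((7−3)/6)² = 0.444
te_Task 7 = (7 + 4·12 + 29)/6 = 84/6 = 14; σ²_Task 7 = ((29−7)/6)² = 13.444

Forward pass:
ES_Task 1 = 0; EF_Task 1 = 14
ES_Task 2 = 0; EF_Task 2 = 4
ES_Task 3 = 14; EF_Task 3 = 14+6 = 20
ES_Task 4 = 14; EF_Task 4 = 14+8 = 22
ES_Task 5 = 14; EF_Task 5 = 14+11 = 25
ES_Task 6 = max(EF_Task 3=20, EF_Task 4=22) = 22; EF_Task 6 = 22+5 = 27
ES_Task 7 = max(EF_Task 2=4, EF_Task 3=20, EF_Task 5=25, EF_Task 6=27) = 27; EF_Task 7 = 27+14 = 41
Expected project duration μ = 41 days. Critical path: Task 1 → Task 4 → Task 6 → Task 7.

Variance along critical path = 9.000 + 4.000 + 0.444 + 13.444 = 26.889
σ = √26.889 = 5.185 days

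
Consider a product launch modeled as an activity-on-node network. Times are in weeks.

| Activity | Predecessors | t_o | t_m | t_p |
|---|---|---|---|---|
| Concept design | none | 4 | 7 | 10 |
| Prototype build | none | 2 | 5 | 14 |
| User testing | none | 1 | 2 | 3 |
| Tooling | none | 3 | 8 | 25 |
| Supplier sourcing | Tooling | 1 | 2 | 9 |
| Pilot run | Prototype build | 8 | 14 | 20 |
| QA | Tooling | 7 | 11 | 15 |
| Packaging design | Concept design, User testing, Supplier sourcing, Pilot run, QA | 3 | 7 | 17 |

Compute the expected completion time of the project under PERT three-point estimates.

29 weeks

te_Concept design = (4 + 4·7 + 10)/6 = 42/6 = 7
te_Prototype build = (2 + 4·5 + 14)/6 = 36/6 = 6
te_User testing = (1 + 4·2 + 3)/6 = 12/6 = 2
te_Tooling = (3 + 4·8 + 25)/6 = 60/6 = 10
te_Supplier sourcing = (1 + 4·2 + 9)/6 = 18/6 = 3
te_Pilot run = (8 + 4·14 + 20)/6 = 84/6 = 14
te_QA = (7 + 4·11 + 15)/6 = 66/6 = 11
te_Packaging design = (3 + 4·7 + 17)/6 = 48/6 = 8

Forward pass:
ES_Concept design = 0; EF_Concept design = 7
ES_Prototype build = 0; EF_Prototype build = 6
ES_User testing = 0; EF_User testing = 2
ES_Tooling = 0; EF_Tooling = 10
ES_Supplier sourcing = 10; EF_Supplier sourcing = 10+3 = 13
ES_Pilot run = 6; EF_Pilot run = 6+14 = 20
ES_QA = 10; EF_QA = 10+11 = 21
ES_Packaging design = max(EF_Concept design=7, EF_User testing=2, EF_Supplier sourcing=13, EF_Pilot run=20, EF_QA=21) = 21; EF_Packaging design = 21+8 = 29
Expected project duration μ = 29 weeks. Critical path: Tooling → QA → Packaging design.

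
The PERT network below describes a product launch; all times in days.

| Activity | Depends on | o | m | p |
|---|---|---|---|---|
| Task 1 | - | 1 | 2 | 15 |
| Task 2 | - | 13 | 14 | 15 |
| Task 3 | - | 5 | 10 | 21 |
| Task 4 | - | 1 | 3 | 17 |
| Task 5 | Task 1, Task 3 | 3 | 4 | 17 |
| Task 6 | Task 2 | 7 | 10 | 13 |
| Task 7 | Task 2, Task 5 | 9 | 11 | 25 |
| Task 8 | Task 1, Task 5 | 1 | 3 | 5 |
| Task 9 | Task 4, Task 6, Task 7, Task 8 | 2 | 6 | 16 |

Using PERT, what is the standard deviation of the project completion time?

te_Task 1 = (1 + 4·2 + 15)/6 = 24/6 = 4; σ²_Task 1 = ((15−1)/6)² = 5.444
te_Task 2 = (13 + 4·14 + 15)/6 = 84/6 = 14; σ²_Task 2 = ((15−13)/6)² = 0.111
te_Task 3 = (5 + 4·10 + 21)/6 = 66/6 = 11; σ²_Task 3 = ((21−5)/6)² = 7.111
te_Task 4 = (1 + 4·3 + 17)/6 = 30/6 = 5; σ²_Task 4 = ((17−1)/6)² = 7.111
te_Task 5 = (3 + 4·4 + 17)/6 = 36/6 = 6; σ²_Task 5 = ((17−3)/6)² = 5.444
te_Task 6 = (7 + 4·10 + 13)/6 = 60/6 = 10; σ²_Task 6 = ((13−7)/6)² = 1.000
te_Task 7 = (9 + 4·11 + 25)/6 = 78/6 = 13; σ²_Task 7 = ((25−9)/6)² = 7.111
te_Task 8 = (1 + 4·3 + 5)/6 = 18/6 = 3; σ²_Task 8 = ((5−1)/6)² = 0.444
te_Task 9 = (2 + 4·6 + 16)/6 = 42/6 = 7; σ²_Task 9 = ((16−2)/6)² = 5.444

Forward pass:
ES_Task 1 = 0; EF_Task 1 = 4
ES_Task 2 = 0; EF_Task 2 = 14
ES_Task 3 = 0; EF_Task 3 = 11
ES_Task 4 = 0; EF_Task 4 = 5
ES_Task 5 = max(EF_Task 1=4, EF_Task 3=11) = 11; EF_Task 5 = 11+6 = 17
ES_Task 6 = 14; EF_Task 6 = 14+10 = 24
ES_Task 7 = max(EF_Task 2=14, EF_Task 5=17) = 17; EF_Task 7 = 17+13 = 30
ES_Task 8 = max(EF_Task 1=4, EF_Task 5=17) = 17; EF_Task 8 = 17+3 = 20
ES_Task 9 = max(EF_Task 4=5, EF_Task 6=24, EF_Task 7=30, EF_Task 8=20) = 30; EF_Task 9 = 30+7 = 37
Expected project duration μ = 37 days. Critical path: Task 3 → Task 5 → Task 7 → Task 9.

Variance along critical path = 7.111 + 5.444 + 7.111 + 5.444 = 25.111
σ = √25.111 = 5.011 days

5.01 days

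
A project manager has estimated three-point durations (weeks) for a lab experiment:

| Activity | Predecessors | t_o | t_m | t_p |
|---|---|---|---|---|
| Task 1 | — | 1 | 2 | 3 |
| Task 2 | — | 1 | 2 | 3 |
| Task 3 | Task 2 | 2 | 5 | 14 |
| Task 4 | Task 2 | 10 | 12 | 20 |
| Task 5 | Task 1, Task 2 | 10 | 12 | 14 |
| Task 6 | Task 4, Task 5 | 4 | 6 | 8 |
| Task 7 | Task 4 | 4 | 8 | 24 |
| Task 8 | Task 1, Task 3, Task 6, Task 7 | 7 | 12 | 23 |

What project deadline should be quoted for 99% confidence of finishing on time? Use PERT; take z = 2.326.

48.7 weeks

te_Task 1 = (1 + 4·2 + 3)/6 = 12/6 = 2; σ²_Task 1 = ((3−1)/6)² = 0.111
te_Task 2 = (1 + 4·2 + 3)/6 = 12/6 = 2; σ²_Task 2 = ((3−1)/6)² = 0.111
te_Task 3 = (2 + 4·5 + 14)/6 = 36/6 = 6; σ²_Task 3 = ((14−2)/6)² = 4.000
te_Task 4 = (10 + 4·12 + 20)/6 = 78/6 = 13; σ²_Task 4 = ((20−10)/6)² = 2.778
te_Task 5 = (10 + 4·12 + 14)/6 = 72/6 = 12; σ²_Task 5 = ((14−10)/6)² = 0.444
te_Task 6 = (4 + 4·6 + 8)/6 = 36/6 = 6; σ²_Task 6 = ((8−4)/6)² = 0.444
te_Task 7 = (4 + 4·8 + 24)/6 = 60/6 = 10; σ²_Task 7 = ((24−4)/6)² = 11.111
te_Task 8 = (7 + 4·12 + 23)/6 = 78/6 = 13; σ²_Task 8 = ((23−7)/6)² = 7.111

Forward pass:
ES_Task 1 = 0; EF_Task 1 = 2
ES_Task 2 = 0; EF_Task 2 = 2
ES_Task 3 = 2; EF_Task 3 = 2+6 = 8
ES_Task 4 = 2; EF_Task 4 = 2+13 = 15
ES_Task 5 = max(EF_Task 1=2, EF_Task 2=2) = 2; EF_Task 5 = 2+12 = 14
ES_Task 6 = max(EF_Task 4=15, EF_Task 5=14) = 15; EF_Task 6 = 15+6 = 21
ES_Task 7 = 15; EF_Task 7 = 15+10 = 25
ES_Task 8 = max(EF_Task 1=2, EF_Task 3=8, EF_Task 6=21, EF_Task 7=25) = 25; EF_Task 8 = 25+13 = 38
Expected project duration μ = 38 weeks. Critical path: Task 2 → Task 4 → Task 7 → Task 8.

Variance along critical path = 0.111 + 2.778 + 11.111 + 7.111 = 21.111; σ = 4.595 weeks.
D = μ + z·σ = 38 + 2.326·4.595 = 48.7 weeks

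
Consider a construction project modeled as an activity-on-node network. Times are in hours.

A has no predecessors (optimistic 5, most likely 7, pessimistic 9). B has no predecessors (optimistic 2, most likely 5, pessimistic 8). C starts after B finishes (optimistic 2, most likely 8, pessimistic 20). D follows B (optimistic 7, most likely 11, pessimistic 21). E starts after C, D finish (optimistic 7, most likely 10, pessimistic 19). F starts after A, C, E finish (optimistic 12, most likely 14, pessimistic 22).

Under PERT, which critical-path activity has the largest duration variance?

D

te_A = (5 + 4·7 + 9)/6 = 42/6 = 7; σ²_A = ((9−5)/6)² = 0.444
te_B = (2 + 4·5 + 8)/6 = 30/6 = 5; σ²_B = ((8−2)/6)² = 1.000
te_C = (2 + 4·8 + 20)/6 = 54/6 = 9; σ²_C = ((20−2)/6)² = 9.000
te_D = (7 + 4·11 + 21)/6 = 72/6 = 12; σ²_D = ((21−7)/6)² = 5.444
te_E = (7 + 4·10 + 19)/6 = 66/6 = 11; σ²_E = ((19−7)/6)² = 4.000
te_F = (12 + 4·14 + 22)/6 = 90/6 = 15; σ²_F = ((22−12)/6)² = 2.778

Forward pass:
ES_A = 0; EF_A = 7
ES_B = 0; EF_B = 5
ES_C = 5; EF_C = 5+9 = 14
ES_D = 5; EF_D = 5+12 = 17
ES_E = max(EF_C=14, EF_D=17) = 17; EF_E = 17+11 = 28
ES_F = max(EF_A=7, EF_C=14, EF_E=28) = 28; EF_F = 28+15 = 43
Expected project duration μ = 43 hours. Critical path: B → D → E → F.

Variances on critical path: σ²_B=1.000, σ²_D=5.444, σ²_E=4.000, σ²_F=2.778.
Largest is σ²_D = 5.444.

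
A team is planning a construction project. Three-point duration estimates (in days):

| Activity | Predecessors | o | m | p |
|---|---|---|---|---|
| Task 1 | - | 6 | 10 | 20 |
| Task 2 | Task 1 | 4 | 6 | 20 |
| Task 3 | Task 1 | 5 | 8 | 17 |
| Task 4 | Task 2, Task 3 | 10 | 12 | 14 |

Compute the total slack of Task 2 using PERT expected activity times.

1 days

te_Task 1 = (6 + 4·10 + 20)/6 = 66/6 = 11
te_Task 2 = (4 + 4·6 + 20)/6 = 48/6 = 8
te_Task 3 = (5 + 4·8 + 17)/6 = 54/6 = 9
te_Task 4 = (10 + 4·12 + 14)/6 = 72/6 = 12

Forward pass:
ES_Task 1 = 0; EF_Task 1 = 11
ES_Task 2 = 11; EF_Task 2 = 11+8 = 19
ES_Task 3 = 11; EF_Task 3 = 11+9 = 20
ES_Task 4 = max(EF_Task 2=19, EF_Task 3=20) = 20; EF_Task 4 = 20+12 = 32
Expected project duration μ = 32 days. Critical path: Task 1 → Task 3 → Task 4.

Backward pass:
LF_Task 4 = 32; LS_Task 4 = 32−12 = 20
LF_Task 3 = LS_Task 4 = 20; LS_Task 3 = 20−9 = 11
LF_Task 2 = LS_Task 4 = 20; LS_Task 2 = 20−8 = 12
LF_Task 1 = min(LS_Task 2=12, LS_Task 3=11) = 11; LS_Task 1 = 11−11 = 0
Slack_Task 2 = LS_Task 2 − ES_Task 2 = 12 − 11 = 1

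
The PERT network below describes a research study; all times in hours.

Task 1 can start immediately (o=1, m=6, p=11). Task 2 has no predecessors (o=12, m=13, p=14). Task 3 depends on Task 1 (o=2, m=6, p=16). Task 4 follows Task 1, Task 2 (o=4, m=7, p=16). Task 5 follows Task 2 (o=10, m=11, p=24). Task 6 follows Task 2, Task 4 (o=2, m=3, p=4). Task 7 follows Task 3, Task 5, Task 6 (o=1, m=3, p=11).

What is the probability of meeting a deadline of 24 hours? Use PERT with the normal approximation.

0.019

te_Task 1 = (1 + 4·6 + 11)/6 = 36/6 = 6; σ²_Task 1 = ((11−1)/6)² = 2.778
te_Task 2 = (12 + 4·13 + 14)/6 = 78/6 = 13; σ²_Task 2 = ((14−12)/6)² = 0.111
te_Task 3 = (2 + 4·6 + 16)/6 = 42/6 = 7; σ²_Task 3 = ((16−2)/6)² = 5.444
te_Task 4 = (4 + 4·7 + 16)/6 = 48/6 = 8; σ²_Task 4 = ((16−4)/6)² = 4.000
te_Task 5 = (10 + 4·11 + 24)/6 = 78/6 = 13; σ²_Task 5 = ((24−10)/6)² = 5.444
te_Task 6 = (2 + 4·3 + 4)/6 = 18/6 = 3; σ²_Task 6 = ((4−2)/6)² = 0.111
te_Task 7 = (1 + 4·3 + 11)/6 = 24/6 = 4; σ²_Task 7 = ((11−1)/6)² = 2.778

Forward pass:
ES_Task 1 = 0; EF_Task 1 = 6
ES_Task 2 = 0; EF_Task 2 = 13
ES_Task 3 = 6; EF_Task 3 = 6+7 = 13
ES_Task 4 = max(EF_Task 1=6, EF_Task 2=13) = 13; EF_Task 4 = 13+8 = 21
ES_Task 5 = 13; EF_Task 5 = 13+13 = 26
ES_Task 6 = max(EF_Task 2=13, EF_Task 4=21) = 21; EF_Task 6 = 21+3 = 24
ES_Task 7 = max(EF_Task 3=13, EF_Task 5=26, EF_Task 6=24) = 26; EF_Task 7 = 26+4 = 30
Expected project duration μ = 30 hours. Critical path: Task 2 → Task 5 → Task 7.

Variance along critical path = 0.111 + 5.444 + 2.778 = 8.333; σ = √8.333 = 2.887 hours.
Z = (24 − 30) / 2.887 = -2.078
P(T ≤ 24) = Φ(-2.078) ≈ 0.019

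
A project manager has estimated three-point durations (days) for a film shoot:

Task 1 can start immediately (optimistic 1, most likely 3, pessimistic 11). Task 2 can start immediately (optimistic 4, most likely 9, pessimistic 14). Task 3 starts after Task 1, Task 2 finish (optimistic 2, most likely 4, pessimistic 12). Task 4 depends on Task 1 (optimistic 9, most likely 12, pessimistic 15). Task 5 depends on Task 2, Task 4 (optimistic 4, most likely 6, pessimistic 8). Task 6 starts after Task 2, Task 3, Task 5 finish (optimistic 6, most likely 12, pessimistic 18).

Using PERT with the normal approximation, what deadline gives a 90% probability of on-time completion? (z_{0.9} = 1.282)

37.7 days

te_Task 1 = (1 + 4·3 + 11)/6 = 24/6 = 4; σ²_Task 1 = ((11−1)/6)² = 2.778
te_Task 2 = (4 + 4·9 + 14)/6 = 54/6 = 9; σ²_Task 2 = ((14−4)/6)² = 2.778
te_Task 3 = (2 + 4·4 + 12)/6 = 30/6 = 5; σ²_Task 3 = ((12−2)/6)² = 2.778
te_Task 4 = (9 + 4·12 + 15)/6 = 72/6 = 12; σ²_Task 4 = ((15−9)/6)² = 1.000
te_Task 5 = (4 + 4·6 + 8)/6 = 36/6 = 6; σ²_Task 5 = ((8−4)/6)² = 0.444
te_Task 6 = (6 + 4·12 + 18)/6 = 72/6 = 12; σ²_Task 6 = ((18−6)/6)² = 4.000

Forward pass:
ES_Task 1 = 0; EF_Task 1 = 4
ES_Task 2 = 0; EF_Task 2 = 9
ES_Task 3 = max(EF_Task 1=4, EF_Task 2=9) = 9; EF_Task 3 = 9+5 = 14
ES_Task 4 = 4; EF_Task 4 = 4+12 = 16
ES_Task 5 = max(EF_Task 2=9, EF_Task 4=16) = 16; EF_Task 5 = 16+6 = 22
ES_Task 6 = max(EF_Task 2=9, EF_Task 3=14, EF_Task 5=22) = 22; EF_Task 6 = 22+12 = 34
Expected project duration μ = 34 days. Critical path: Task 1 → Task 4 → Task 5 → Task 6.

Variance along critical path = 2.778 + 1.000 + 0.444 + 4.000 = 8.222; σ = 2.867 days.
D = μ + z·σ = 34 + 1.282·2.867 = 37.7 days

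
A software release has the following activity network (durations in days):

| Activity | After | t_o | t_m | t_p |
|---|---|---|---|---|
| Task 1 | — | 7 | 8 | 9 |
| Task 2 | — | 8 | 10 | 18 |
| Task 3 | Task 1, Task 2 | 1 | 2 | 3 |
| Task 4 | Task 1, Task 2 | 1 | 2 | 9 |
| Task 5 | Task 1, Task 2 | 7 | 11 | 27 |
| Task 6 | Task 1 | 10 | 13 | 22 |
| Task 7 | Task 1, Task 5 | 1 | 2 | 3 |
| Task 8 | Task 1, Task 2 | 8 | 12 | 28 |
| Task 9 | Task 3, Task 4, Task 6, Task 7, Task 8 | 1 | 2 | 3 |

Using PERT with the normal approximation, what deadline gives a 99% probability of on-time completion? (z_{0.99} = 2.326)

te_Task 1 = (7 + 4·8 + 9)/6 = 48/6 = 8; σ²_Task 1 = ((9−7)/6)² = 0.111
te_Task 2 = (8 + 4·10 + 18)/6 = 66/6 = 11; σ²_Task 2 = ((18−8)/6)² = 2.778
te_Task 3 = (1 + 4·2 + 3)/6 = 12/6 = 2; σ²_Task 3 = ((3−1)/6)² = 0.111
te_Task 4 = (1 + 4·2 + 9)/6 = 18/6 = 3; σ²_Task 4 = ((9−1)/6)² = 1.778
te_Task 5 = (7 + 4·11 + 27)/6 = 78/6 = 13; σ²_Task 5 = ((27−7)/6)² = 11.111
te_Task 6 = (10 + 4·13 + 22)/6 = 84/6 = 14; σ²_Task 6 = ((22−10)/6)² = 4.000
te_Task 7 = (1 + 4·2 + 3)/6 = 12/6 = 2; σ²_Task 7 = ((3−1)/6)² = 0.111
te_Task 8 = (8 + 4·12 + 28)/6 = 84/6 = 14; σ²_Task 8 = ((28−8)/6)² = 11.111
te_Task 9 = (1 + 4·2 + 3)/6 = 12/6 = 2; σ²_Task 9 = ((3−1)/6)² = 0.111

Forward pass:
ES_Task 1 = 0; EF_Task 1 = 8
ES_Task 2 = 0; EF_Task 2 = 11
ES_Task 3 = max(EF_Task 1=8, EF_Task 2=11) = 11; EF_Task 3 = 11+2 = 13
ES_Task 4 = max(EF_Task 1=8, EF_Task 2=11) = 11; EF_Task 4 = 11+3 = 14
ES_Task 5 = max(EF_Task 1=8, EF_Task 2=11) = 11; EF_Task 5 = 11+13 = 24
ES_Task 6 = 8; EF_Task 6 = 8+14 = 22
ES_Task 7 = max(EF_Task 1=8, EF_Task 5=24) = 24; EF_Task 7 = 24+2 = 26
ES_Task 8 = max(EF_Task 1=8, EF_Task 2=11) = 11; EF_Task 8 = 11+14 = 25
ES_Task 9 = max(EF_Task 3=13, EF_Task 4=14, EF_Task 6=22, EF_Task 7=26, EF_Task 8=25) = 26; EF_Task 9 = 26+2 = 28
Expected project duration μ = 28 days. Critical path: Task 2 → Task 5 → Task 7 → Task 9.

Variance along critical path = 2.778 + 11.111 + 0.111 + 0.111 = 14.111; σ = 3.756 days.
D = μ + z·σ = 28 + 2.326·3.756 = 36.7 days

36.7 days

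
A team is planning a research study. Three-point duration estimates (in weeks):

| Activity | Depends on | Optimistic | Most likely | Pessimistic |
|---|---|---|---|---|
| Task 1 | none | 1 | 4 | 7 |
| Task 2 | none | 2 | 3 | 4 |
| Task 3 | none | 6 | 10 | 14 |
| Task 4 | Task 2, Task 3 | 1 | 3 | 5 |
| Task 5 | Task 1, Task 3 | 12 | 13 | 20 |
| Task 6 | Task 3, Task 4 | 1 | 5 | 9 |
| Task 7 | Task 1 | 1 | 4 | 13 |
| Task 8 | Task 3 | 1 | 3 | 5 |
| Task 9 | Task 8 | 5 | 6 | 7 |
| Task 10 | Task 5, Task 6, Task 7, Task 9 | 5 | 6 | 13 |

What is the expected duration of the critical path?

te_Task 1 = (1 + 4·4 + 7)/6 = 24/6 = 4
te_Task 2 = (2 + 4·3 + 4)/6 = 18/6 = 3
te_Task 3 = (6 + 4·10 + 14)/6 = 60/6 = 10
te_Task 4 = (1 + 4·3 + 5)/6 = 18/6 = 3
te_Task 5 = (12 + 4·13 + 20)/6 = 84/6 = 14
te_Task 6 = (1 + 4·5 + 9)/6 = 30/6 = 5
te_Task 7 = (1 + 4·4 + 13)/6 = 30/6 = 5
te_Task 8 = (1 + 4·3 + 5)/6 = 18/6 = 3
te_Task 9 = (5 + 4·6 + 7)/6 = 36/6 = 6
te_Task 10 = (5 + 4·6 + 13)/6 = 42/6 = 7

Forward pass:
ES_Task 1 = 0; EF_Task 1 = 4
ES_Task 2 = 0; EF_Task 2 = 3
ES_Task 3 = 0; EF_Task 3 = 10
ES_Task 4 = max(EF_Task 2=3, EF_Task 3=10) = 10; EF_Task 4 = 10+3 = 13
ES_Task 5 = max(EF_Task 1=4, EF_Task 3=10) = 10; EF_Task 5 = 10+14 = 24
ES_Task 6 = max(EF_Task 3=10, EF_Task 4=13) = 13; EF_Task 6 = 13+5 = 18
ES_Task 7 = 4; EF_Task 7 = 4+5 = 9
ES_Task 8 = 10; EF_Task 8 = 10+3 = 13
ES_Task 9 = 13; EF_Task 9 = 13+6 = 19
ES_Task 10 = max(EF_Task 5=24, EF_Task 6=18, EF_Task 7=9, EF_Task 9=19) = 24; EF_Task 10 = 24+7 = 31
Expected project duration μ = 31 weeks. Critical path: Task 3 → Task 5 → Task 10.

31 weeks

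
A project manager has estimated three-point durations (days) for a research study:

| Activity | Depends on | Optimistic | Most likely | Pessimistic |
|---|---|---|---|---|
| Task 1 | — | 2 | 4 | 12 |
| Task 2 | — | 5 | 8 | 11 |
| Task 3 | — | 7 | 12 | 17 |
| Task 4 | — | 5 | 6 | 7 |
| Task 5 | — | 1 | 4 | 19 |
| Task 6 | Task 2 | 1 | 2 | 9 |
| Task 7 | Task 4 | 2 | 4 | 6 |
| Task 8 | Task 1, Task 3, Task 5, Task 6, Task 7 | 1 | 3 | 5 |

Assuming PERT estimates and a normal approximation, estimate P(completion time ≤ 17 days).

0.867

te_Task 1 = (2 + 4·4 + 12)/6 = 30/6 = 5; σ²_Task 1 = ((12−2)/6)² = 2.778
te_Task 2 = (5 + 4·8 + 11)/6 = 48/6 = 8; σ²_Task 2 = ((11−5)/6)² = 1.000
te_Task 3 = (7 + 4·12 + 17)/6 = 72/6 = 12; σ²_Task 3 = ((17−7)/6)² = 2.778
te_Task 4 = (5 + 4·6 + 7)/6 = 36/6 = 6; σ²_Task 4 = ((7−5)/6)² = 0.111
te_Task 5 = (1 + 4·4 + 19)/6 = 36/6 = 6; σ²_Task 5 = ((19−1)/6)² = 9.000
te_Task 6 = (1 + 4·2 + 9)/6 = 18/6 = 3; σ²_Task 6 = ((9−1)/6)² = 1.778
te_Task 7 = (2 + 4·4 + 6)/6 = 24/6 = 4; σ²_Task 7 = ((6−2)/6)² = 0.444
te_Task 8 = (1 + 4·3 + 5)/6 = 18/6 = 3; σ²_Task 8 = ((5−1)/6)² = 0.444

Forward pass:
ES_Task 1 = 0; EF_Task 1 = 5
ES_Task 2 = 0; EF_Task 2 = 8
ES_Task 3 = 0; EF_Task 3 = 12
ES_Task 4 = 0; EF_Task 4 = 6
ES_Task 5 = 0; EF_Task 5 = 6
ES_Task 6 = 8; EF_Task 6 = 8+3 = 11
ES_Task 7 = 6; EF_Task 7 = 6+4 = 10
ES_Task 8 = max(EF_Task 1=5, EF_Task 3=12, EF_Task 5=6, EF_Task 6=11, EF_Task 7=10) = 12; EF_Task 8 = 12+3 = 15
Expected project duration μ = 15 days. Critical path: Task 3 → Task 8.

Variance along critical path = 2.778 + 0.444 = 3.222; σ = √3.222 = 1.795 days.
Z = (17 − 15) / 1.795 = 1.114
P(T ≤ 17) = Φ(1.114) ≈ 0.867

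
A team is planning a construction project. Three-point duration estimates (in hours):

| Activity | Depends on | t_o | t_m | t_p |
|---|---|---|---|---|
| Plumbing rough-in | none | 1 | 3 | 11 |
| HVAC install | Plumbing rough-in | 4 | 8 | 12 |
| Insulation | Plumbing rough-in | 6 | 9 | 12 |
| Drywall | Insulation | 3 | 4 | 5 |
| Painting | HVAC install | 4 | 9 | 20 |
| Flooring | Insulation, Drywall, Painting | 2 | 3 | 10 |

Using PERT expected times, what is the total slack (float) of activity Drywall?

te_Plumbing rough-in = (1 + 4·3 + 11)/6 = 24/6 = 4
te_HVAC install = (4 + 4·8 + 12)/6 = 48/6 = 8
te_Insulation = (6 + 4·9 + 12)/6 = 54/6 = 9
te_Drywall = (3 + 4·4 + 5)/6 = 24/6 = 4
te_Painting = (4 + 4·9 + 20)/6 = 60/6 = 10
te_Flooring = (2 + 4·3 + 10)/6 = 24/6 = 4

Forward pass:
ES_Plumbing rough-in = 0; EF_Plumbing rough-in = 4
ES_HVAC install = 4; EF_HVAC install = 4+8 = 12
ES_Insulation = 4; EF_Insulation = 4+9 = 13
ES_Drywall = 13; EF_Drywall = 13+4 = 17
ES_Painting = 12; EF_Painting = 12+10 = 22
ES_Flooring = max(EF_Insulation=13, EF_Drywall=17, EF_Painting=22) = 22; EF_Flooring = 22+4 = 26
Expected project duration μ = 26 hours. Critical path: Plumbing rough-in → HVAC install → Painting → Flooring.

Backward pass:
LF_Flooring = 26; LS_Flooring = 26−4 = 22
LF_Painting = LS_Flooring = 22; LS_Painting = 22−10 = 12
LF_Drywall = LS_Flooring = 22; LS_Drywall = 22−4 = 18
LF_Insulation = min(LS_Drywall=18, LS_Flooring=22) = 18; LS_Insulation = 18−9 = 9
LF_HVAC install = LS_Painting = 12; LS_HVAC install = 12−8 = 4
LF_Plumbing rough-in = min(LS_HVAC install=4, LS_Insulation=9) = 4; LS_Plumbing rough-in = 4−4 = 0
Slack_Drywall = LS_Drywall − ES_Drywall = 18 − 13 = 5

5 hours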